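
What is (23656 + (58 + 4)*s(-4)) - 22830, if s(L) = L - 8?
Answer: 82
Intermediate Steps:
s(L) = -8 + L
(23656 + (58 + 4)*s(-4)) - 22830 = (23656 + (58 + 4)*(-8 - 4)) - 22830 = (23656 + 62*(-12)) - 22830 = (23656 - 744) - 22830 = 22912 - 22830 = 82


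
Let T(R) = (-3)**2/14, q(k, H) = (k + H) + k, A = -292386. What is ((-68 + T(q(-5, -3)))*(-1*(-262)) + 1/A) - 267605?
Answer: -583827008455/2046702 ≈ -2.8525e+5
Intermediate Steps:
q(k, H) = H + 2*k (q(k, H) = (H + k) + k = H + 2*k)
T(R) = 9/14 (T(R) = 9*(1/14) = 9/14)
((-68 + T(q(-5, -3)))*(-1*(-262)) + 1/A) - 267605 = ((-68 + 9/14)*(-1*(-262)) + 1/(-292386)) - 267605 = (-943/14*262 - 1/292386) - 267605 = (-123533/7 - 1/292386) - 267605 = -36119319745/2046702 - 267605 = -583827008455/2046702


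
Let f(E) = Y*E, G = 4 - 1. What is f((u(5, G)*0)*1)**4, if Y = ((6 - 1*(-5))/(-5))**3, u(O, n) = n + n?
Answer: 0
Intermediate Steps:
G = 3
u(O, n) = 2*n
Y = -1331/125 (Y = ((6 + 5)*(-1/5))**3 = (11*(-1/5))**3 = (-11/5)**3 = -1331/125 ≈ -10.648)
f(E) = -1331*E/125
f((u(5, G)*0)*1)**4 = (-1331*(2*3)*0/125)**4 = (-1331*6*0/125)**4 = (-0)**4 = (-1331/125*0)**4 = 0**4 = 0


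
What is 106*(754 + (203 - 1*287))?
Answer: 71020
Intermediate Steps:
106*(754 + (203 - 1*287)) = 106*(754 + (203 - 287)) = 106*(754 - 84) = 106*670 = 71020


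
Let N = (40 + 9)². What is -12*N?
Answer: -28812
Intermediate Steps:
N = 2401 (N = 49² = 2401)
-12*N = -12*2401 = -28812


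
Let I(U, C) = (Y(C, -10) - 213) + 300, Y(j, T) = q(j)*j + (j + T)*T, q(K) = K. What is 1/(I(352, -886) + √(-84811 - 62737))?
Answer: 794043/630504433397 - 2*I*√36887/630504433397 ≈ 1.2594e-6 - 6.0923e-10*I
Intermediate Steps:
Y(j, T) = j² + T*(T + j) (Y(j, T) = j*j + (j + T)*T = j² + (T + j)*T = j² + T*(T + j))
I(U, C) = 187 + C² - 10*C (I(U, C) = (((-10)² + C² - 10*C) - 213) + 300 = ((100 + C² - 10*C) - 213) + 300 = (-113 + C² - 10*C) + 300 = 187 + C² - 10*C)
1/(I(352, -886) + √(-84811 - 62737)) = 1/((187 + (-886)² - 10*(-886)) + √(-84811 - 62737)) = 1/((187 + 784996 + 8860) + √(-147548)) = 1/(794043 + 2*I*√36887)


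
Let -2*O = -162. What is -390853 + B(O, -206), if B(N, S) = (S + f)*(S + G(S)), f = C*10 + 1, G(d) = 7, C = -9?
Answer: -332148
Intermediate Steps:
O = 81 (O = -½*(-162) = 81)
f = -89 (f = -9*10 + 1 = -90 + 1 = -89)
B(N, S) = (-89 + S)*(7 + S) (B(N, S) = (S - 89)*(S + 7) = (-89 + S)*(7 + S))
-390853 + B(O, -206) = -390853 + (-623 + (-206)² - 82*(-206)) = -390853 + (-623 + 42436 + 16892) = -390853 + 58705 = -332148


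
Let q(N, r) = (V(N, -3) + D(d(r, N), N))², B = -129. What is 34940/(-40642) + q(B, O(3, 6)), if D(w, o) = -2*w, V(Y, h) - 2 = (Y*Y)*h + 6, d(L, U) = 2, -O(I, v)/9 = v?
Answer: 50638033208611/20321 ≈ 2.4919e+9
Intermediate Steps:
O(I, v) = -9*v
V(Y, h) = 8 + h*Y² (V(Y, h) = 2 + ((Y*Y)*h + 6) = 2 + (Y²*h + 6) = 2 + (h*Y² + 6) = 2 + (6 + h*Y²) = 8 + h*Y²)
q(N, r) = (4 - 3*N²)² (q(N, r) = ((8 - 3*N²) - 2*2)² = ((8 - 3*N²) - 4)² = (4 - 3*N²)²)
34940/(-40642) + q(B, O(3, 6)) = 34940/(-40642) + (-4 + 3*(-129)²)² = 34940*(-1/40642) + (-4 + 3*16641)² = -17470/20321 + (-4 + 49923)² = -17470/20321 + 49919² = -17470/20321 + 2491906561 = 50638033208611/20321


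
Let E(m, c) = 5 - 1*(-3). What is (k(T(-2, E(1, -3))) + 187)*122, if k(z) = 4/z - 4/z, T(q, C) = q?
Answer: 22814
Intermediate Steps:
E(m, c) = 8 (E(m, c) = 5 + 3 = 8)
k(z) = 0
(k(T(-2, E(1, -3))) + 187)*122 = (0 + 187)*122 = 187*122 = 22814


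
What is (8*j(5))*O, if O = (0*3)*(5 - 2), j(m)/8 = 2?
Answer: 0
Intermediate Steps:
j(m) = 16 (j(m) = 8*2 = 16)
O = 0 (O = 0*3 = 0)
(8*j(5))*O = (8*16)*0 = 128*0 = 0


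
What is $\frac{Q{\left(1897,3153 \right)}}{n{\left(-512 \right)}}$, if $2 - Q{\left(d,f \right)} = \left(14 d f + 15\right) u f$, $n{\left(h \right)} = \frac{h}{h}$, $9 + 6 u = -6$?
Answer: $\frac{1320119937589}{2} \approx 6.6006 \cdot 10^{11}$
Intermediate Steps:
$u = - \frac{5}{2}$ ($u = - \frac{3}{2} + \frac{1}{6} \left(-6\right) = - \frac{3}{2} - 1 = - \frac{5}{2} \approx -2.5$)
$n{\left(h \right)} = 1$
$Q{\left(d,f \right)} = 2 - f \left(- \frac{75}{2} - 35 d f\right)$ ($Q{\left(d,f \right)} = 2 - \left(14 d f + 15\right) \left(- \frac{5}{2}\right) f = 2 - \left(15 + 14 d f\right) \left(- \frac{5}{2}\right) f = 2 - \left(- \frac{75}{2} - 35 d f\right) f = 2 - f \left(- \frac{75}{2} - 35 d f\right)$)
$\frac{Q{\left(1897,3153 \right)}}{n{\left(-512 \right)}} = \frac{2 + \frac{75}{2} \cdot 3153 + 35 \cdot 1897 \cdot 3153^{2}}{1} = \left(2 + \frac{236475}{2} + 35 \cdot 1897 \cdot 9941409\right) 1 = \left(2 + \frac{236475}{2} + 660059850555\right) 1 = \frac{1320119937589}{2} \cdot 1 = \frac{1320119937589}{2}$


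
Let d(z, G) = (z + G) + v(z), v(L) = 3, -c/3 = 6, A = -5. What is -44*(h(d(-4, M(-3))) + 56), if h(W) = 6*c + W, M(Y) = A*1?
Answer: 2552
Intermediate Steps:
M(Y) = -5 (M(Y) = -5*1 = -5)
c = -18 (c = -3*6 = -18)
d(z, G) = 3 + G + z (d(z, G) = (z + G) + 3 = (G + z) + 3 = 3 + G + z)
h(W) = -108 + W (h(W) = 6*(-18) + W = -108 + W)
-44*(h(d(-4, M(-3))) + 56) = -44*((-108 + (3 - 5 - 4)) + 56) = -44*((-108 - 6) + 56) = -44*(-114 + 56) = -44*(-58) = 2552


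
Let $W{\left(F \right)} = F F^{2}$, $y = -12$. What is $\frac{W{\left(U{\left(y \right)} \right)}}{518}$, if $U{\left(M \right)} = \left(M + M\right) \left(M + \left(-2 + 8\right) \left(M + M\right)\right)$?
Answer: $\frac{26240827392}{259} \approx 1.0132 \cdot 10^{8}$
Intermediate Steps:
$U{\left(M \right)} = 26 M^{2}$ ($U{\left(M \right)} = 2 M \left(M + 6 \cdot 2 M\right) = 2 M \left(M + 12 M\right) = 2 M 13 M = 26 M^{2}$)
$W{\left(F \right)} = F^{3}$
$\frac{W{\left(U{\left(y \right)} \right)}}{518} = \frac{\left(26 \left(-12\right)^{2}\right)^{3}}{518} = \left(26 \cdot 144\right)^{3} \cdot \frac{1}{518} = 3744^{3} \cdot \frac{1}{518} = 52481654784 \cdot \frac{1}{518} = \frac{26240827392}{259}$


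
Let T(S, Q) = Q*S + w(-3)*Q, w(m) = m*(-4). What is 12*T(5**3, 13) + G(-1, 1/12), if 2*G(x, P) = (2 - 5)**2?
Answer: 42753/2 ≈ 21377.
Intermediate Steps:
w(m) = -4*m
G(x, P) = 9/2 (G(x, P) = (2 - 5)**2/2 = (1/2)*(-3)**2 = (1/2)*9 = 9/2)
T(S, Q) = 12*Q + Q*S (T(S, Q) = Q*S + (-4*(-3))*Q = Q*S + 12*Q = 12*Q + Q*S)
12*T(5**3, 13) + G(-1, 1/12) = 12*(13*(12 + 5**3)) + 9/2 = 12*(13*(12 + 125)) + 9/2 = 12*(13*137) + 9/2 = 12*1781 + 9/2 = 21372 + 9/2 = 42753/2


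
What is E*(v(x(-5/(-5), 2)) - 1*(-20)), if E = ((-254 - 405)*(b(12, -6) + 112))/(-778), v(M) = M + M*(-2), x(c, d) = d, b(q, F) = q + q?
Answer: 806616/389 ≈ 2073.6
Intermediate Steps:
b(q, F) = 2*q
v(M) = -M (v(M) = M - 2*M = -M)
E = 44812/389 (E = ((-254 - 405)*(2*12 + 112))/(-778) = -659*(24 + 112)*(-1/778) = -659*136*(-1/778) = -89624*(-1/778) = 44812/389 ≈ 115.20)
E*(v(x(-5/(-5), 2)) - 1*(-20)) = 44812*(-1*2 - 1*(-20))/389 = 44812*(-2 + 20)/389 = (44812/389)*18 = 806616/389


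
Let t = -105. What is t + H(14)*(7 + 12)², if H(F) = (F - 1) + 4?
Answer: 6032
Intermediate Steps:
H(F) = 3 + F (H(F) = (-1 + F) + 4 = 3 + F)
t + H(14)*(7 + 12)² = -105 + (3 + 14)*(7 + 12)² = -105 + 17*19² = -105 + 17*361 = -105 + 6137 = 6032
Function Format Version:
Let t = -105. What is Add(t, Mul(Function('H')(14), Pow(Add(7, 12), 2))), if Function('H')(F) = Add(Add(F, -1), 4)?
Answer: 6032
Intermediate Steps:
Function('H')(F) = Add(3, F) (Function('H')(F) = Add(Add(-1, F), 4) = Add(3, F))
Add(t, Mul(Function('H')(14), Pow(Add(7, 12), 2))) = Add(-105, Mul(Add(3, 14), Pow(Add(7, 12), 2))) = Add(-105, Mul(17, Pow(19, 2))) = Add(-105, Mul(17, 361)) = Add(-105, 6137) = 6032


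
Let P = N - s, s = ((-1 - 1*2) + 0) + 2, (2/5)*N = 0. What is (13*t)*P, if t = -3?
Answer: -39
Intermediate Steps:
N = 0 (N = (5/2)*0 = 0)
s = -1 (s = ((-1 - 2) + 0) + 2 = (-3 + 0) + 2 = -3 + 2 = -1)
P = 1 (P = 0 - 1*(-1) = 0 + 1 = 1)
(13*t)*P = (13*(-3))*1 = -39*1 = -39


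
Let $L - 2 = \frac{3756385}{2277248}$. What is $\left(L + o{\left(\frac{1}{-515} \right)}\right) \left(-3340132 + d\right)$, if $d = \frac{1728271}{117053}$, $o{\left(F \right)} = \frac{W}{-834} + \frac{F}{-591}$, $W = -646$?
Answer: $- \frac{11109613341486794481846405}{751815247466934656} \approx -1.4777 \cdot 10^{7}$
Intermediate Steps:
$o{\left(F \right)} = \frac{323}{417} - \frac{F}{591}$ ($o{\left(F \right)} = - \frac{646}{-834} + \frac{F}{-591} = \left(-646\right) \left(- \frac{1}{834}\right) + F \left(- \frac{1}{591}\right) = \frac{323}{417} - \frac{F}{591}$)
$d = \frac{1728271}{117053}$ ($d = 1728271 \cdot \frac{1}{117053} = \frac{1728271}{117053} \approx 14.765$)
$L = \frac{8310881}{2277248}$ ($L = 2 + \frac{3756385}{2277248} = \frac{8310881}{2277248} \approx 3.6495$)
$\left(L + o{\left(\frac{1}{-515} \right)}\right) \left(-3340132 + d\right) = \left(\frac{8310881}{2277248} + \left(\frac{323}{417} - \frac{1}{591 \left(-515\right)}\right)\right) \left(-3340132 + \frac{1728271}{117053}\right) = \left(\frac{8310881}{2277248} + \left(\frac{323}{417} - - \frac{1}{304365}\right)\right) \left(- \frac{390970742725}{117053}\right) = \left(\frac{8310881}{2277248} + \left(\frac{323}{417} + \frac{1}{304365}\right)\right) \left(- \frac{390970742725}{117053}\right) = \left(\frac{8310881}{2277248} + \frac{10923368}{14102245}\right) \left(- \frac{390970742725}{117053}\right) = \frac{142077297959109}{32114309221760} \left(- \frac{390970742725}{117053}\right) = - \frac{11109613341486794481846405}{751815247466934656}$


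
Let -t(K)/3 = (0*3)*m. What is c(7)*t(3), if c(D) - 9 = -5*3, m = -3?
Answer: 0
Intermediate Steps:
t(K) = 0 (t(K) = -3*0*3*(-3) = -0*(-3) = -3*0 = 0)
c(D) = -6 (c(D) = 9 - 5*3 = 9 - 15 = -6)
c(7)*t(3) = -6*0 = 0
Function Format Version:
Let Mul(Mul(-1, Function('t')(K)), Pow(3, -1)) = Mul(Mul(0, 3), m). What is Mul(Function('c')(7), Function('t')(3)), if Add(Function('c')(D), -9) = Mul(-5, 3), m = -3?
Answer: 0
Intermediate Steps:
Function('t')(K) = 0 (Function('t')(K) = Mul(-3, Mul(Mul(0, 3), -3)) = Mul(-3, Mul(0, -3)) = Mul(-3, 0) = 0)
Function('c')(D) = -6 (Function('c')(D) = Add(9, Mul(-5, 3)) = Add(9, -15) = -6)
Mul(Function('c')(7), Function('t')(3)) = Mul(-6, 0) = 0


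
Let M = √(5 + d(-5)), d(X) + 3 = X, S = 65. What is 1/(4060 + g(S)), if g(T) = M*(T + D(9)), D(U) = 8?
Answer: 4060/16499587 - 73*I*√3/16499587 ≈ 0.00024607 - 7.6632e-6*I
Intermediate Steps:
d(X) = -3 + X
M = I*√3 (M = √(5 + (-3 - 5)) = √(5 - 8) = √(-3) = I*√3 ≈ 1.732*I)
g(T) = I*√3*(8 + T) (g(T) = (I*√3)*(T + 8) = (I*√3)*(8 + T) = I*√3*(8 + T))
1/(4060 + g(S)) = 1/(4060 + I*√3*(8 + 65)) = 1/(4060 + I*√3*73) = 1/(4060 + 73*I*√3)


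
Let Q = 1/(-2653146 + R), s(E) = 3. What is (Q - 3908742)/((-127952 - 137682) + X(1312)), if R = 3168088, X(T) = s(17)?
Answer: 2012775422963/136784558402 ≈ 14.715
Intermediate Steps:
X(T) = 3
Q = 1/514942 (Q = 1/(-2653146 + 3168088) = 1/514942 ≈ 1.9420e-6)
(Q - 3908742)/((-127952 - 137682) + X(1312)) = (1/514942 - 3908742)/((-127952 - 137682) + 3) = -2012775422963/(514942*(-265634 + 3)) = -2012775422963/514942/(-265631) = -2012775422963/514942*(-1/265631) = 2012775422963/136784558402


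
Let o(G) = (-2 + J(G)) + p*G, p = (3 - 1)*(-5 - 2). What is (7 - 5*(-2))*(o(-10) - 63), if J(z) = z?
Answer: 1105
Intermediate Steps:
p = -14 (p = 2*(-7) = -14)
o(G) = -2 - 13*G (o(G) = (-2 + G) - 14*G = -2 - 13*G)
(7 - 5*(-2))*(o(-10) - 63) = (7 - 5*(-2))*((-2 - 13*(-10)) - 63) = (7 + 10)*((-2 + 130) - 63) = 17*(128 - 63) = 17*65 = 1105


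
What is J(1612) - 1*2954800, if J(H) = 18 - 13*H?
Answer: -2975738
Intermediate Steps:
J(1612) - 1*2954800 = (18 - 13*1612) - 1*2954800 = (18 - 20956) - 2954800 = -20938 - 2954800 = -2975738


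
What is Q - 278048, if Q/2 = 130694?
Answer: -16660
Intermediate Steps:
Q = 261388 (Q = 2*130694 = 261388)
Q - 278048 = 261388 - 278048 = -16660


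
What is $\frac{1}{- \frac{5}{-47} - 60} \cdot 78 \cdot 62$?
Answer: $- \frac{227292}{2815} \approx -80.743$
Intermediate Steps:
$\frac{1}{- \frac{5}{-47} - 60} \cdot 78 \cdot 62 = \frac{1}{\left(-5\right) \left(- \frac{1}{47}\right) - 60} \cdot 78 \cdot 62 = \frac{1}{\frac{5}{47} - 60} \cdot 78 \cdot 62 = \frac{1}{- \frac{2815}{47}} \cdot 78 \cdot 62 = \left(- \frac{47}{2815}\right) 78 \cdot 62 = \left(- \frac{3666}{2815}\right) 62 = - \frac{227292}{2815}$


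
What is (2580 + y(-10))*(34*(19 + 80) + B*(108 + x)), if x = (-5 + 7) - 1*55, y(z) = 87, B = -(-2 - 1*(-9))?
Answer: 7950327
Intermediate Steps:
B = -7 (B = -(-2 + 9) = -1*7 = -7)
x = -53 (x = 2 - 55 = -53)
(2580 + y(-10))*(34*(19 + 80) + B*(108 + x)) = (2580 + 87)*(34*(19 + 80) - 7*(108 - 53)) = 2667*(34*99 - 7*55) = 2667*(3366 - 385) = 2667*2981 = 7950327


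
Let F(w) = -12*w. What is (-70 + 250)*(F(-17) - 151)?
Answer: 9540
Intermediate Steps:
(-70 + 250)*(F(-17) - 151) = (-70 + 250)*(-12*(-17) - 151) = 180*(204 - 151) = 180*53 = 9540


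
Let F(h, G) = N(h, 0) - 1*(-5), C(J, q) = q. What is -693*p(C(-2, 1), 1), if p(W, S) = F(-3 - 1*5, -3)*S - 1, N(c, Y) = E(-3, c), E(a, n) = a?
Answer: -693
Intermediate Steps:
N(c, Y) = -3
F(h, G) = 2 (F(h, G) = -3 - 1*(-5) = -3 + 5 = 2)
p(W, S) = -1 + 2*S (p(W, S) = 2*S - 1 = -1 + 2*S)
-693*p(C(-2, 1), 1) = -693*(-1 + 2*1) = -693*(-1 + 2) = -693*1 = -693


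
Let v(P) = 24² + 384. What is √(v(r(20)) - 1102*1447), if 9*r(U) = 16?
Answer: I*√1593634 ≈ 1262.4*I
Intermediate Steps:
r(U) = 16/9 (r(U) = (⅑)*16 = 16/9)
v(P) = 960 (v(P) = 576 + 384 = 960)
√(v(r(20)) - 1102*1447) = √(960 - 1102*1447) = √(960 - 1594594) = √(-1593634) = I*√1593634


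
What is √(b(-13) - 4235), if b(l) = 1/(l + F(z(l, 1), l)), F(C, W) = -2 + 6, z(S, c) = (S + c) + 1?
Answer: 2*I*√9529/3 ≈ 65.078*I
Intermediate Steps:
z(S, c) = 1 + S + c
F(C, W) = 4
b(l) = 1/(4 + l) (b(l) = 1/(l + 4) = 1/(4 + l))
√(b(-13) - 4235) = √(1/(4 - 13) - 4235) = √(1/(-9) - 4235) = √(-⅑ - 4235) = √(-38116/9) = 2*I*√9529/3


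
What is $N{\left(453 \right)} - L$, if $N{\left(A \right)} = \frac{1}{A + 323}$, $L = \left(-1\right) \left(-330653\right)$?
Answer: $- \frac{256586727}{776} \approx -3.3065 \cdot 10^{5}$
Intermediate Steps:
$L = 330653$
$N{\left(A \right)} = \frac{1}{323 + A}$
$N{\left(453 \right)} - L = \frac{1}{323 + 453} - 330653 = \frac{1}{776} - 330653 = - \frac{256586727}{776}$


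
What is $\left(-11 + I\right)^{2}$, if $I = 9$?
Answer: $4$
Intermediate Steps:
$\left(-11 + I\right)^{2} = \left(-11 + 9\right)^{2} = \left(-2\right)^{2} = 4$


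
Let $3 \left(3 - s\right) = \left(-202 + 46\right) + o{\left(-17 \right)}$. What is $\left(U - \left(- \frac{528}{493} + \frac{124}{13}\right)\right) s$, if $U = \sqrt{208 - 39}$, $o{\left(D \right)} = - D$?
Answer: $\frac{1433084}{6409} \approx 223.6$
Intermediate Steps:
$s = \frac{148}{3}$ ($s = 3 - \frac{\left(-202 + 46\right) - -17}{3} = 3 - \frac{-156 + 17}{3} = 3 - - \frac{139}{3} = 3 + \frac{139}{3} = \frac{148}{3} \approx 49.333$)
$U = 13$ ($U = \sqrt{169} = 13$)
$\left(U - \left(- \frac{528}{493} + \frac{124}{13}\right)\right) s = \left(13 - \left(- \frac{528}{493} + \frac{124}{13}\right)\right) \frac{148}{3} = \left(13 - \frac{54268}{6409}\right) \frac{148}{3} = \frac{29049}{6409} \cdot \frac{148}{3} = \frac{1433084}{6409}$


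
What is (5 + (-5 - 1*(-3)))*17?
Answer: 51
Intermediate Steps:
(5 + (-5 - 1*(-3)))*17 = (5 + (-5 + 3))*17 = (5 - 2)*17 = 3*17 = 51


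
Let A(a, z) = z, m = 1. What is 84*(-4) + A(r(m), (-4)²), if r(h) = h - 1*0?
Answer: -320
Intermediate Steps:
r(h) = h (r(h) = h + 0 = h)
84*(-4) + A(r(m), (-4)²) = 84*(-4) + (-4)² = -336 + 16 = -320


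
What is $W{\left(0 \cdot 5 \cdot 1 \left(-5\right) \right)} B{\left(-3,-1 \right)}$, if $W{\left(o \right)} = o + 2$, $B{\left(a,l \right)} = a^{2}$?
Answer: $18$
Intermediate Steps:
$W{\left(o \right)} = 2 + o$
$W{\left(0 \cdot 5 \cdot 1 \left(-5\right) \right)} B{\left(-3,-1 \right)} = \left(2 + 0 \cdot 5 \cdot 1 \left(-5\right)\right) \left(-3\right)^{2} = \left(2 + 0 \cdot 1 \left(-5\right)\right) 9 = \left(2 + 0 \left(-5\right)\right) 9 = \left(2 + 0\right) 9 = 2 \cdot 9 = 18$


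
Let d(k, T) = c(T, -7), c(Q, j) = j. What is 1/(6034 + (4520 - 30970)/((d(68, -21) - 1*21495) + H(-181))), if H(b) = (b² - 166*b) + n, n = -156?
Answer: 41149/248266616 ≈ 0.00016575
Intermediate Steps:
d(k, T) = -7
H(b) = -156 + b² - 166*b (H(b) = (b² - 166*b) - 156 = -156 + b² - 166*b)
1/(6034 + (4520 - 30970)/((d(68, -21) - 1*21495) + H(-181))) = 1/(6034 + (4520 - 30970)/((-7 - 1*21495) + (-156 + (-181)² - 166*(-181)))) = 1/(6034 - 26450/((-7 - 21495) + (-156 + 32761 + 30046))) = 1/(6034 - 26450/(-21502 + 62651)) = 1/(6034 - 26450/41149) = 1/(248266616/41149) = 41149/248266616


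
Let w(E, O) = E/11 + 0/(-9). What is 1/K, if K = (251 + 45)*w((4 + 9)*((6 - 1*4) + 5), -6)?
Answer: 11/26936 ≈ 0.00040838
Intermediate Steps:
w(E, O) = E/11 (w(E, O) = E*(1/11) + 0*(-⅑) = E/11 + 0 = E/11)
K = 26936/11 (K = (251 + 45)*(((4 + 9)*((6 - 1*4) + 5))/11) = 296*((13*((6 - 4) + 5))/11) = 296*((13*(2 + 5))/11) = 296*((13*7)/11) = 296*((1/11)*91) = 296*(91/11) = 26936/11 ≈ 2448.7)
1/K = 1/(26936/11) = 11/26936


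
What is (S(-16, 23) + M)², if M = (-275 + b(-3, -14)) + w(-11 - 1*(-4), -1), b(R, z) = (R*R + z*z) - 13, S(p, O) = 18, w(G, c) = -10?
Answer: 5625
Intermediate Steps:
b(R, z) = -13 + R² + z² (b(R, z) = (R² + z²) - 13 = -13 + R² + z²)
M = -93 (M = (-275 + (-13 + (-3)² + (-14)²)) - 10 = (-275 + (-13 + 9 + 196)) - 10 = (-275 + 192) - 10 = -83 - 10 = -93)
(S(-16, 23) + M)² = (18 - 93)² = (-75)² = 5625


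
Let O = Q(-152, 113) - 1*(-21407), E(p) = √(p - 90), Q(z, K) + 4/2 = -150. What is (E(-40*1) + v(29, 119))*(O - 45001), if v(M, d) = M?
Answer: -688634 - 23746*I*√130 ≈ -6.8863e+5 - 2.7075e+5*I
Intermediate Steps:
Q(z, K) = -152 (Q(z, K) = -2 - 150 = -152)
E(p) = √(-90 + p)
O = 21255 (O = -152 - 1*(-21407) = -152 + 21407 = 21255)
(E(-40*1) + v(29, 119))*(O - 45001) = (√(-90 - 40*1) + 29)*(21255 - 45001) = (√(-90 - 40) + 29)*(-23746) = (√(-130) + 29)*(-23746) = (I*√130 + 29)*(-23746) = (29 + I*√130)*(-23746) = -688634 - 23746*I*√130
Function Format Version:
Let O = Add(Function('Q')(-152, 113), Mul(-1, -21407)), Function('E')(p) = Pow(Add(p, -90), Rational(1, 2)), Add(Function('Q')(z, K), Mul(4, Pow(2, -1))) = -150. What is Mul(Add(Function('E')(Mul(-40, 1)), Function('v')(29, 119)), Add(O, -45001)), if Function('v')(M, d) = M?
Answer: Add(-688634, Mul(-23746, I, Pow(130, Rational(1, 2)))) ≈ Add(-6.8863e+5, Mul(-2.7075e+5, I))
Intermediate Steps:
Function('Q')(z, K) = -152 (Function('Q')(z, K) = Add(-2, -150) = -152)
Function('E')(p) = Pow(Add(-90, p), Rational(1, 2))
O = 21255 (O = Add(-152, Mul(-1, -21407)) = Add(-152, 21407) = 21255)
Mul(Add(Function('E')(Mul(-40, 1)), Function('v')(29, 119)), Add(O, -45001)) = Mul(Add(Pow(Add(-90, Mul(-40, 1)), Rational(1, 2)), 29), Add(21255, -45001)) = Mul(Add(Pow(Add(-90, -40), Rational(1, 2)), 29), -23746) = Mul(Add(Pow(-130, Rational(1, 2)), 29), -23746) = Mul(Add(Mul(I, Pow(130, Rational(1, 2))), 29), -23746) = Mul(Add(29, Mul(I, Pow(130, Rational(1, 2)))), -23746) = Add(-688634, Mul(-23746, I, Pow(130, Rational(1, 2))))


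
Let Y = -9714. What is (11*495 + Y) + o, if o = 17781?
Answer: 13512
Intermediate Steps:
(11*495 + Y) + o = (11*495 - 9714) + 17781 = (5445 - 9714) + 17781 = -4269 + 17781 = 13512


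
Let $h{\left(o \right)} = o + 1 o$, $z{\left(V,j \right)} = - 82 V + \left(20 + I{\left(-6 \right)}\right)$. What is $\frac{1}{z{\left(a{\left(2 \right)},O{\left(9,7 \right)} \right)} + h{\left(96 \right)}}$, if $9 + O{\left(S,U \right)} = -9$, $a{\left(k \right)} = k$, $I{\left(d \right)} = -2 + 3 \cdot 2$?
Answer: $\frac{1}{52} \approx 0.019231$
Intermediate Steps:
$I{\left(d \right)} = 4$ ($I{\left(d \right)} = -2 + 6 = 4$)
$O{\left(S,U \right)} = -18$ ($O{\left(S,U \right)} = -9 - 9 = -18$)
$z{\left(V,j \right)} = 24 - 82 V$ ($z{\left(V,j \right)} = - 82 V + \left(20 + 4\right) = - 82 V + 24 = 24 - 82 V$)
$h{\left(o \right)} = 2 o$ ($h{\left(o \right)} = o + o = 2 o$)
$\frac{1}{z{\left(a{\left(2 \right)},O{\left(9,7 \right)} \right)} + h{\left(96 \right)}} = \frac{1}{\left(24 - 164\right) + 2 \cdot 96} = \frac{1}{\left(24 - 164\right) + 192} = \frac{1}{-140 + 192} = \frac{1}{52}$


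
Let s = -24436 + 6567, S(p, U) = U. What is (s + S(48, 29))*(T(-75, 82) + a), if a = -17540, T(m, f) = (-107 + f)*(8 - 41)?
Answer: 298195600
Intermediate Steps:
T(m, f) = 3531 - 33*f (T(m, f) = (-107 + f)*(-33) = 3531 - 33*f)
s = -17869
(s + S(48, 29))*(T(-75, 82) + a) = (-17869 + 29)*((3531 - 33*82) - 17540) = -17840*((3531 - 2706) - 17540) = -17840*(825 - 17540) = -17840*(-16715) = 298195600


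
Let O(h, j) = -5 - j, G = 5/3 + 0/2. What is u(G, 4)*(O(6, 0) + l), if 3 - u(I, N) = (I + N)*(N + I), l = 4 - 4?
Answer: 1310/9 ≈ 145.56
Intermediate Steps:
l = 0
G = 5/3 (G = 5*(1/3) + 0*(1/2) = 5/3 + 0 = 5/3 ≈ 1.6667)
u(I, N) = 3 - (I + N)**2 (u(I, N) = 3 - (I + N)*(N + I) = 3 - (I + N)*(I + N) = 3 - (I + N)**2)
u(G, 4)*(O(6, 0) + l) = (3 - (5/3 + 4)**2)*((-5 - 1*0) + 0) = (3 - (17/3)**2)*((-5 + 0) + 0) = (3 - 1*289/9)*(-5 + 0) = (3 - 289/9)*(-5) = -262/9*(-5) = 1310/9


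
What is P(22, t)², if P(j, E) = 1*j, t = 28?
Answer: 484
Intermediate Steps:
P(j, E) = j
P(22, t)² = 22² = 484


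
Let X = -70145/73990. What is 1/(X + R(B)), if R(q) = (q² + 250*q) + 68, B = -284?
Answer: 14798/143881723 ≈ 0.00010285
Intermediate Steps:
X = -14029/14798 (X = -70145*1/73990 = -14029/14798 ≈ -0.94803)
R(q) = 68 + q² + 250*q
1/(X + R(B)) = 1/(-14029/14798 + (68 + (-284)² + 250*(-284))) = 1/(-14029/14798 + (68 + 80656 - 71000)) = 1/(-14029/14798 + 9724) = 1/(143881723/14798) = 14798/143881723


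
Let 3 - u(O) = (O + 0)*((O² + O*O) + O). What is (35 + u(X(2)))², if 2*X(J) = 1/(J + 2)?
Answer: 94536729/65536 ≈ 1442.5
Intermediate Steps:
X(J) = 1/(2*(2 + J)) (X(J) = 1/(2*(J + 2)) = 1/(2*(2 + J)))
u(O) = 3 - O*(O + 2*O²) (u(O) = 3 - (O + 0)*((O² + O*O) + O) = 3 - O*((O² + O²) + O) = 3 - O*(2*O² + O) = 3 - O*(O + 2*O²))
(35 + u(X(2)))² = (35 + (3 - (1/(2*(2 + 2)))² - 2*1/(8*(2 + 2)³)))² = (35 + (3 - ((½)/4)² - 2*((½)/4)³))² = (35 + (3 - ((½)*(¼))² - 2*((½)*(¼))³))² = (35 + (3 - (⅛)² - 2*(⅛)³))² = (35 + (3 - 1*1/64 - 2*1/512))² = (35 + (3 - 1/64 - 1/256))² = (35 + 763/256)² = (9723/256)² = 94536729/65536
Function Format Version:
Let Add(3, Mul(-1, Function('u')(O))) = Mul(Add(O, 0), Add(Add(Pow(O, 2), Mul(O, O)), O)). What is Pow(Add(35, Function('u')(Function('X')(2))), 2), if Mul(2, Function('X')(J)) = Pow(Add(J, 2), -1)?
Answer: Rational(94536729, 65536) ≈ 1442.5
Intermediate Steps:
Function('X')(J) = Mul(Rational(1, 2), Pow(Add(2, J), -1)) (Function('X')(J) = Mul(Rational(1, 2), Pow(Add(J, 2), -1)) = Mul(Rational(1, 2), Pow(Add(2, J), -1)))
Function('u')(O) = Add(3, Mul(-1, O, Add(O, Mul(2, Pow(O, 2))))) (Function('u')(O) = Add(3, Mul(-1, Mul(Add(O, 0), Add(Add(Pow(O, 2), Mul(O, O)), O)))) = Add(3, Mul(-1, Mul(O, Add(Add(Pow(O, 2), Pow(O, 2)), O)))) = Add(3, Mul(-1, Mul(O, Add(Mul(2, Pow(O, 2)), O)))) = Add(3, Mul(-1, Mul(O, Add(O, Mul(2, Pow(O, 2)))))) = Add(3, Mul(-1, O, Add(O, Mul(2, Pow(O, 2))))))
Pow(Add(35, Function('u')(Function('X')(2))), 2) = Pow(Add(35, Add(3, Mul(-1, Pow(Mul(Rational(1, 2), Pow(Add(2, 2), -1)), 2)), Mul(-2, Pow(Mul(Rational(1, 2), Pow(Add(2, 2), -1)), 3)))), 2) = Pow(Add(35, Add(3, Mul(-1, Pow(Mul(Rational(1, 2), Pow(4, -1)), 2)), Mul(-2, Pow(Mul(Rational(1, 2), Pow(4, -1)), 3)))), 2) = Pow(Add(35, Add(3, Mul(-1, Pow(Mul(Rational(1, 2), Rational(1, 4)), 2)), Mul(-2, Pow(Mul(Rational(1, 2), Rational(1, 4)), 3)))), 2) = Pow(Add(35, Add(3, Mul(-1, Pow(Rational(1, 8), 2)), Mul(-2, Pow(Rational(1, 8), 3)))), 2) = Pow(Add(35, Add(3, Mul(-1, Rational(1, 64)), Mul(-2, Rational(1, 512)))), 2) = Pow(Add(35, Add(3, Rational(-1, 64), Rational(-1, 256))), 2) = Pow(Add(35, Rational(763, 256)), 2) = Pow(Rational(9723, 256), 2) = Rational(94536729, 65536)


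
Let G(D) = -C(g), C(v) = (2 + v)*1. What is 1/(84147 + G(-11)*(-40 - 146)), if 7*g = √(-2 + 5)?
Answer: 460159/38892166989 - 434*√3/116676500967 ≈ 1.1825e-5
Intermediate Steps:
g = √3/7 (g = √(-2 + 5)/7 = √3/7 ≈ 0.24744)
C(v) = 2 + v
G(D) = -2 - √3/7 (G(D) = -(2 + √3/7) = -2 - √3/7)
1/(84147 + G(-11)*(-40 - 146)) = 1/(84147 + (-2 - √3/7)*(-40 - 146)) = 1/(84147 + (-2 - √3/7)*(-186)) = 1/(84147 + (372 + 186*√3/7)) = 1/(84519 + 186*√3/7)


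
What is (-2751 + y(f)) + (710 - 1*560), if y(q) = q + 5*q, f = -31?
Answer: -2787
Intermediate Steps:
y(q) = 6*q
(-2751 + y(f)) + (710 - 1*560) = (-2751 + 6*(-31)) + (710 - 1*560) = (-2751 - 186) + (710 - 560) = -2937 + 150 = -2787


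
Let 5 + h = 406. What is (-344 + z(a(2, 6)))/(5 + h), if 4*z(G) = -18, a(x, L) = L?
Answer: -697/812 ≈ -0.85837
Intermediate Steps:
h = 401 (h = -5 + 406 = 401)
z(G) = -9/2 (z(G) = (1/4)*(-18) = -9/2)
(-344 + z(a(2, 6)))/(5 + h) = (-344 - 9/2)/(5 + 401) = -697/2/406 = -697/2*1/406 = -697/812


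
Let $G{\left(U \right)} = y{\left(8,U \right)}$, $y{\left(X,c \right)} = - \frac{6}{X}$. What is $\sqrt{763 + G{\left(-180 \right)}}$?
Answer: $\frac{\sqrt{3049}}{2} \approx 27.609$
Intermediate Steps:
$G{\left(U \right)} = - \frac{3}{4}$ ($G{\left(U \right)} = - \frac{6}{8} = \left(-6\right) \frac{1}{8} = - \frac{3}{4}$)
$\sqrt{763 + G{\left(-180 \right)}} = \sqrt{763 - \frac{3}{4}} = \sqrt{\frac{3049}{4}} = \frac{\sqrt{3049}}{2}$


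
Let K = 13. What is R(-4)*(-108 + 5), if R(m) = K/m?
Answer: 1339/4 ≈ 334.75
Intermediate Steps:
R(m) = 13/m
R(-4)*(-108 + 5) = (13/(-4))*(-108 + 5) = (13*(-¼))*(-103) = -13/4*(-103) = 1339/4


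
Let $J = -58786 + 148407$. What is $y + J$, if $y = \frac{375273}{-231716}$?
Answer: $\frac{20766244363}{231716} \approx 89619.0$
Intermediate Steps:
$J = 89621$
$y = - \frac{375273}{231716}$ ($y = 375273 \left(- \frac{1}{231716}\right) = - \frac{375273}{231716} \approx -1.6195$)
$y + J = - \frac{375273}{231716} + 89621 = \frac{20766244363}{231716}$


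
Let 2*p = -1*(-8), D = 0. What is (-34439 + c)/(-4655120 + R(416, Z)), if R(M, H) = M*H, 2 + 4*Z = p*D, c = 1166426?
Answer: -377329/1551776 ≈ -0.24316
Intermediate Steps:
p = 4 (p = (-1*(-8))/2 = (1/2)*8 = 4)
Z = -1/2 (Z = -1/2 + (4*0)/4 = -1/2 + (1/4)*0 = -1/2 + 0 = -1/2 ≈ -0.50000)
R(M, H) = H*M
(-34439 + c)/(-4655120 + R(416, Z)) = (-34439 + 1166426)/(-4655120 - 1/2*416) = 1131987/(-4655120 - 208) = 1131987/(-4655328) = 1131987*(-1/4655328) = -377329/1551776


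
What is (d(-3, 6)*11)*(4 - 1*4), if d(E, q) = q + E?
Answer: 0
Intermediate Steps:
d(E, q) = E + q
(d(-3, 6)*11)*(4 - 1*4) = ((-3 + 6)*11)*(4 - 1*4) = (3*11)*(4 - 4) = 33*0 = 0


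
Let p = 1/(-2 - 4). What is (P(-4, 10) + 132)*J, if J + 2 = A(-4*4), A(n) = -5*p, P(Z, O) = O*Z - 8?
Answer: -98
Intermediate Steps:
p = -1/6 (p = 1/(-6) = -1/6 ≈ -0.16667)
P(Z, O) = -8 + O*Z
A(n) = 5/6 (A(n) = -5*(-1/6) = 5/6)
J = -7/6 (J = -2 + 5/6 = -7/6 ≈ -1.1667)
(P(-4, 10) + 132)*J = ((-8 + 10*(-4)) + 132)*(-7/6) = ((-8 - 40) + 132)*(-7/6) = (-48 + 132)*(-7/6) = 84*(-7/6) = -98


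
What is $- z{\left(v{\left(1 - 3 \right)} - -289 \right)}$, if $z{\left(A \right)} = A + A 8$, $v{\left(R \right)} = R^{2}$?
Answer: $-2637$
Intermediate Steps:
$z{\left(A \right)} = 9 A$ ($z{\left(A \right)} = A + 8 A = 9 A$)
$- z{\left(v{\left(1 - 3 \right)} - -289 \right)} = - 9 \left(\left(1 - 3\right)^{2} - -289\right) = - 9 \left(\left(-2\right)^{2} + 289\right) = - 9 \left(4 + 289\right) = - 9 \cdot 293 = \left(-1\right) 2637 = -2637$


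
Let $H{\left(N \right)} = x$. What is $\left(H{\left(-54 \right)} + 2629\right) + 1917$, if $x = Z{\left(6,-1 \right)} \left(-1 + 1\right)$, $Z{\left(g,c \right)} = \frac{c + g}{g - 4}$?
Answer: $4546$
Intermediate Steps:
$Z{\left(g,c \right)} = \frac{c + g}{-4 + g}$
$x = 0$ ($x = \frac{-1 + 6}{-4 + 6} \left(-1 + 1\right) = \frac{1}{2} \cdot 5 \cdot 0 = \frac{5}{2} \cdot 0 = 0$)
$H{\left(N \right)} = 0$
$\left(H{\left(-54 \right)} + 2629\right) + 1917 = \left(0 + 2629\right) + 1917 = 2629 + 1917 = 4546$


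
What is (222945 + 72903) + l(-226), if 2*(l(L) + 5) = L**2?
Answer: 321381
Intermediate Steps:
l(L) = -5 + L**2/2
(222945 + 72903) + l(-226) = (222945 + 72903) + (-5 + (1/2)*(-226)**2) = 295848 + (-5 + (1/2)*51076) = 295848 + (-5 + 25538) = 295848 + 25533 = 321381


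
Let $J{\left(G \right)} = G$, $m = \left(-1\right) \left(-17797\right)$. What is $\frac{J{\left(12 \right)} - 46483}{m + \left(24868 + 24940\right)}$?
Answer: $- \frac{46471}{67605} \approx -0.68739$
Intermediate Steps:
$m = 17797$
$\frac{J{\left(12 \right)} - 46483}{m + \left(24868 + 24940\right)} = \frac{12 - 46483}{17797 + \left(24868 + 24940\right)} = - \frac{46471}{17797 + 49808} = - \frac{46471}{67605}$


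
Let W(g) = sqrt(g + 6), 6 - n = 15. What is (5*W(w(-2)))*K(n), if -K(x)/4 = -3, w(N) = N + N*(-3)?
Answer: 60*sqrt(10) ≈ 189.74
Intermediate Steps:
n = -9 (n = 6 - 1*15 = 6 - 15 = -9)
w(N) = -2*N (w(N) = N - 3*N = -2*N)
K(x) = 12 (K(x) = -4*(-3) = 12)
W(g) = sqrt(6 + g)
(5*W(w(-2)))*K(n) = (5*sqrt(6 - 2*(-2)))*12 = (5*sqrt(6 + 4))*12 = (5*sqrt(10))*12 = 60*sqrt(10)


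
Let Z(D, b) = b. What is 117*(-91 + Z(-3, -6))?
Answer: -11349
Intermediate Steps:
117*(-91 + Z(-3, -6)) = 117*(-91 - 6) = 117*(-97) = -11349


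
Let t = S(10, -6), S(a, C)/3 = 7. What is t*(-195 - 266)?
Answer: -9681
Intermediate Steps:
S(a, C) = 21 (S(a, C) = 3*7 = 21)
t = 21
t*(-195 - 266) = 21*(-195 - 266) = 21*(-461) = -9681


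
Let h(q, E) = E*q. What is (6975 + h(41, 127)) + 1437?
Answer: 13619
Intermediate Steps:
(6975 + h(41, 127)) + 1437 = (6975 + 127*41) + 1437 = (6975 + 5207) + 1437 = 12182 + 1437 = 13619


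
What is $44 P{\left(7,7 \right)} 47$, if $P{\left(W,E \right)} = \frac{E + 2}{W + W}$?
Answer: $\frac{9306}{7} \approx 1329.4$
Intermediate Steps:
$P{\left(W,E \right)} = \frac{2 + E}{2 W}$
$44 P{\left(7,7 \right)} 47 = 44 \frac{2 + 7}{2 \cdot 7} \cdot 47 = 44 \cdot \frac{1}{2} \cdot \frac{1}{7} \cdot 9 \cdot 47 = 44 \cdot \frac{9}{14} \cdot 47 = \frac{198}{7} \cdot 47 = \frac{9306}{7}$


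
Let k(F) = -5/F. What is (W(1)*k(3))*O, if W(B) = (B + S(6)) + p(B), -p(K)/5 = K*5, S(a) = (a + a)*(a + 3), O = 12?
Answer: -1680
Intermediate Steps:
S(a) = 2*a*(3 + a) (S(a) = (2*a)*(3 + a) = 2*a*(3 + a))
p(K) = -25*K (p(K) = -5*K*5 = -25*K)
W(B) = 108 - 24*B (W(B) = (B + 2*6*(3 + 6)) - 25*B = (B + 2*6*9) - 25*B = (B + 108) - 25*B = (108 + B) - 25*B = 108 - 24*B)
(W(1)*k(3))*O = ((108 - 24*1)*(-5/3))*12 = ((108 - 24)*(-5*⅓))*12 = (84*(-5/3))*12 = -140*12 = -1680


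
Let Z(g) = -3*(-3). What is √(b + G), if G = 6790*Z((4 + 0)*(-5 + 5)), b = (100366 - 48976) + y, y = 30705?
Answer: √143205 ≈ 378.42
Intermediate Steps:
Z(g) = 9
b = 82095 (b = (100366 - 48976) + 30705 = 51390 + 30705 = 82095)
G = 61110 (G = 6790*9 = 61110)
√(b + G) = √(82095 + 61110) = √143205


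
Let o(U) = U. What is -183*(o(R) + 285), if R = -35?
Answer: -45750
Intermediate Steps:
-183*(o(R) + 285) = -183*(-35 + 285) = -183*250 = -45750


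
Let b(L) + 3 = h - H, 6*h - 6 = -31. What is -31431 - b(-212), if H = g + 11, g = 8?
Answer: -188429/6 ≈ -31405.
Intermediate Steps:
h = -25/6 (h = 1 + (⅙)*(-31) = 1 - 31/6 = -25/6 ≈ -4.1667)
H = 19 (H = 8 + 11 = 19)
b(L) = -157/6 (b(L) = -3 + (-25/6 - 1*19) = -3 + (-25/6 - 19) = -3 - 139/6 = -157/6)
-31431 - b(-212) = -31431 - 1*(-157/6) = -31431 + 157/6 = -188429/6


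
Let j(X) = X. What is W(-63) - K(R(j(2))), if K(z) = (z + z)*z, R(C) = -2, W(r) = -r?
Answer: 55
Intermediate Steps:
K(z) = 2*z² (K(z) = (2*z)*z = 2*z²)
W(-63) - K(R(j(2))) = -1*(-63) - 2*(-2)² = 63 - 2*4 = 63 - 1*8 = 63 - 8 = 55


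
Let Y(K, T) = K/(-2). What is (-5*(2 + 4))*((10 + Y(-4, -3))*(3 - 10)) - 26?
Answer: 2494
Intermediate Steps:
Y(K, T) = -K/2 (Y(K, T) = K*(-½) = -K/2)
(-5*(2 + 4))*((10 + Y(-4, -3))*(3 - 10)) - 26 = (-5*(2 + 4))*((10 - ½*(-4))*(3 - 10)) - 26 = (-5*6)*((10 + 2)*(-7)) - 26 = -360*(-7) - 26 = -30*(-84) - 26 = 2520 - 26 = 2494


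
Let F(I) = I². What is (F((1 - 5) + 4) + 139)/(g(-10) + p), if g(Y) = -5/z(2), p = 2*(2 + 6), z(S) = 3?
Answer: 417/43 ≈ 9.6977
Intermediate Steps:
p = 16 (p = 2*8 = 16)
g(Y) = -5/3
(F((1 - 5) + 4) + 139)/(g(-10) + p) = (((1 - 5) + 4)² + 139)/(-5/3 + 16) = ((-4 + 4)² + 139)/(43/3) = 3*(0² + 139)/43 = 3*(0 + 139)/43 = (3/43)*139 = 417/43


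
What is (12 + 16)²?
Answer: 784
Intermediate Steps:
(12 + 16)² = 28² = 784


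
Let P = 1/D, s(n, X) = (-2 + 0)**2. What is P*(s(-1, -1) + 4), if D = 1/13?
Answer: 104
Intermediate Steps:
D = 1/13 ≈ 0.076923
s(n, X) = 4 (s(n, X) = (-2)**2 = 4)
P = 13 (P = 1/(1/13) = 13)
P*(s(-1, -1) + 4) = 13*(4 + 4) = 13*8 = 104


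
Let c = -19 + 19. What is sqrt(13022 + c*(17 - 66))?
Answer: sqrt(13022) ≈ 114.11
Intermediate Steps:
c = 0
sqrt(13022 + c*(17 - 66)) = sqrt(13022 + 0*(17 - 66)) = sqrt(13022 + 0*(-49)) = sqrt(13022 + 0) = sqrt(13022)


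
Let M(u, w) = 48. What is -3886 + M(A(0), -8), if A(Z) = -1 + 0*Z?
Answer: -3838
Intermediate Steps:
A(Z) = -1 (A(Z) = -1 + 0 = -1)
-3886 + M(A(0), -8) = -3886 + 48 = -3838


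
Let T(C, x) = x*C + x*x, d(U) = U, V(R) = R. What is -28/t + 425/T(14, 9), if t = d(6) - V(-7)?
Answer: -271/2691 ≈ -0.10071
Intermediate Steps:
t = 13 (t = 6 - 1*(-7) = 6 + 7 = 13)
T(C, x) = x**2 + C*x (T(C, x) = C*x + x**2 = x**2 + C*x)
-28/t + 425/T(14, 9) = -28/13 + 425/((9*(14 + 9))) = -28*1/13 + 425/((9*23)) = -28/13 + 425/207 = -271/2691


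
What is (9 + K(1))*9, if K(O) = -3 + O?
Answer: 63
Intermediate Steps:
(9 + K(1))*9 = (9 + (-3 + 1))*9 = (9 - 2)*9 = 7*9 = 63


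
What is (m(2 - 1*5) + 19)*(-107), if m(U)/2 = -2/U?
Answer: -6527/3 ≈ -2175.7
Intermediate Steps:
m(U) = -4/U (m(U) = 2*(-2/U) = -4/U)
(m(2 - 1*5) + 19)*(-107) = (-4/(2 - 1*5) + 19)*(-107) = (-4/(2 - 5) + 19)*(-107) = (-4/(-3) + 19)*(-107) = (-4*(-⅓) + 19)*(-107) = (4/3 + 19)*(-107) = (61/3)*(-107) = -6527/3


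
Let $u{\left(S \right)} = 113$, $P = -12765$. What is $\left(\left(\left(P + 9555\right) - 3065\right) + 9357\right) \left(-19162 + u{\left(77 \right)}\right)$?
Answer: $-58709018$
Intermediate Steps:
$\left(\left(\left(P + 9555\right) - 3065\right) + 9357\right) \left(-19162 + u{\left(77 \right)}\right) = \left(\left(\left(-12765 + 9555\right) - 3065\right) + 9357\right) \left(-19162 + 113\right) = \left(\left(-3210 - 3065\right) + 9357\right) \left(-19049\right) = \left(-6275 + 9357\right) \left(-19049\right) = 3082 \left(-19049\right) = -58709018$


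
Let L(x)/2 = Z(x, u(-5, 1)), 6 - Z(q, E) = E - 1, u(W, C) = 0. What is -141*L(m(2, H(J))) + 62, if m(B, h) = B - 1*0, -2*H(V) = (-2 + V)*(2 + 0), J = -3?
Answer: -1912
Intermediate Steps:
H(V) = 2 - V (H(V) = -(-2 + V)*(2 + 0)/2 = -(-2 + V)*2/2 = -(-4 + 2*V)/2 = 2 - V)
m(B, h) = B (m(B, h) = B + 0 = B)
Z(q, E) = 7 - E (Z(q, E) = 6 - (E - 1) = 6 - (-1 + E) = 6 + (1 - E) = 7 - E)
L(x) = 14 (L(x) = 2*(7 - 1*0) = 2*(7 + 0) = 2*7 = 14)
-141*L(m(2, H(J))) + 62 = -141*14 + 62 = -1974 + 62 = -1912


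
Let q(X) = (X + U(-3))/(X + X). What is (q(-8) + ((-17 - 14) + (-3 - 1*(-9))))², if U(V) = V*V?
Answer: 160801/256 ≈ 628.13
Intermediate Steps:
U(V) = V²
q(X) = (9 + X)/(2*X) (q(X) = (X + (-3)²)/(X + X) = (X + 9)/((2*X)) = (9 + X)*(1/(2*X)) = (9 + X)/(2*X))
(q(-8) + ((-17 - 14) + (-3 - 1*(-9))))² = ((½)*(9 - 8)/(-8) + ((-17 - 14) + (-3 - 1*(-9))))² = ((½)*(-⅛)*1 + (-31 + (-3 + 9)))² = (-1/16 + (-31 + 6))² = (-1/16 - 25)² = (-401/16)² = 160801/256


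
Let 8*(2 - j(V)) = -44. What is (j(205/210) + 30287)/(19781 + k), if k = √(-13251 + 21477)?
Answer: 1198511009/782559470 - 181767*√914/782559470 ≈ 1.5245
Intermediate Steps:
j(V) = 15/2 (j(V) = 2 - ⅛*(-44) = 2 + 11/2 = 15/2)
k = 3*√914 (k = √8226 = 3*√914 ≈ 90.697)
(j(205/210) + 30287)/(19781 + k) = (15/2 + 30287)/(19781 + 3*√914) = 60589/(2*(19781 + 3*√914))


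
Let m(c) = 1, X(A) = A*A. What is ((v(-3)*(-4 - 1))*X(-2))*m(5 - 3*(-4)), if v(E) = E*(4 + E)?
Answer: 60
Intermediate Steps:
X(A) = A²
((v(-3)*(-4 - 1))*X(-2))*m(5 - 3*(-4)) = (((-3*(4 - 3))*(-4 - 1))*(-2)²)*1 = ((-3*1*(-5))*4)*1 = (-3*(-5)*4)*1 = (15*4)*1 = 60*1 = 60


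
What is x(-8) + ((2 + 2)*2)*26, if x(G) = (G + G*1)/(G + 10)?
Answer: 200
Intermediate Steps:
x(G) = 2*G/(10 + G) (x(G) = (G + G)/(10 + G) = (2*G)/(10 + G) = 2*G/(10 + G))
x(-8) + ((2 + 2)*2)*26 = 2*(-8)/(10 - 8) + ((2 + 2)*2)*26 = 2*(-8)/2 + (4*2)*26 = 2*(-8)*(½) + 8*26 = -8 + 208 = 200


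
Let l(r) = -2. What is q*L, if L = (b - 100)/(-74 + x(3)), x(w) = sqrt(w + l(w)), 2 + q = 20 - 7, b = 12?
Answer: 968/73 ≈ 13.260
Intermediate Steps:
q = 11 (q = -2 + (20 - 7) = -2 + 13 = 11)
x(w) = sqrt(-2 + w) (x(w) = sqrt(w - 2) = sqrt(-2 + w))
L = 88/73 (L = (12 - 100)/(-74 + sqrt(-2 + 3)) = -88/(-74 + sqrt(1)) = -88/(-74 + 1) = -88/(-73) = -88*(-1/73) = 88/73 ≈ 1.2055)
q*L = 11*(88/73) = 968/73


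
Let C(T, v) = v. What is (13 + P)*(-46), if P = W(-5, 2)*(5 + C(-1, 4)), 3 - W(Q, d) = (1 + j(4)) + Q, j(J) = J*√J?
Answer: -184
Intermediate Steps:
j(J) = J^(3/2)
W(Q, d) = -6 - Q (W(Q, d) = 3 - ((1 + 4^(3/2)) + Q) = 3 - ((1 + 8) + Q) = 3 - (9 + Q) = 3 + (-9 - Q) = -6 - Q)
P = -9 (P = (-6 - 1*(-5))*(5 + 4) = (-6 + 5)*9 = -1*9 = -9)
(13 + P)*(-46) = (13 - 9)*(-46) = 4*(-46) = -184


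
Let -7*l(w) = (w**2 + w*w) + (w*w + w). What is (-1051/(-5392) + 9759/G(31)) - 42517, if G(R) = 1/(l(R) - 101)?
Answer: -192143686179/37744 ≈ -5.0907e+6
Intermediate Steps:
l(w) = -3*w**2/7 - w/7 (l(w) = -((w**2 + w*w) + (w*w + w))/7 = -((w**2 + w**2) + (w**2 + w))/7 = -(2*w**2 + (w + w**2))/7 = -(w + 3*w**2)/7 = -3*w**2/7 - w/7)
G(R) = 1/(-101 - R*(1 + 3*R)/7) (G(R) = 1/(-R*(1 + 3*R)/7 - 101) = 1/(-101 - R*(1 + 3*R)/7))
(-1051/(-5392) + 9759/G(31)) - 42517 = (-1051/(-5392) + 9759/((-7/(707 + 31*(1 + 3*31))))) - 42517 = (-1051*(-1/5392) + 9759/((-7/(707 + 31*(1 + 93))))) - 42517 = (1051/5392 + 9759/((-7/(707 + 31*94)))) - 42517 = (1051/5392 + 9759/((-7/(707 + 2914)))) - 42517 = (1051/5392 + 9759/((-7/3621))) - 42517 = (1051/5392 + 9759/((-7*1/3621))) - 42517 = (1051/5392 + 9759/(-7/3621)) - 42517 = (1051/5392 + 9759*(-3621/7)) - 42517 = (1051/5392 - 35337339/7) - 42517 = -190538924531/37744 - 42517 = -192143686179/37744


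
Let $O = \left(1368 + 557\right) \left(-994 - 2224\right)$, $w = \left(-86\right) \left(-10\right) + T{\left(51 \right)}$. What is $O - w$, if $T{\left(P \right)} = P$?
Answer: $-6195561$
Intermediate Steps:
$w = 911$ ($w = \left(-86\right) \left(-10\right) + 51 = 860 + 51 = 911$)
$O = -6194650$ ($O = 1925 \left(-3218\right) = -6194650$)
$O - w = -6194650 - 911 = -6195561$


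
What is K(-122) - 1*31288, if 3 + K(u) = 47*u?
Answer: -37025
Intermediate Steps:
K(u) = -3 + 47*u
K(-122) - 1*31288 = (-3 + 47*(-122)) - 1*31288 = (-3 - 5734) - 31288 = -5737 - 31288 = -37025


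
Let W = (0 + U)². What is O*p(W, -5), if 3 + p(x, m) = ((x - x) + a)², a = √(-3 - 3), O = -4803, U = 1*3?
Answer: 43227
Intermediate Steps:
U = 3
a = I*√6 (a = √(-6) = I*√6 ≈ 2.4495*I)
W = 9 (W = (0 + 3)² = 3² = 9)
p(x, m) = -9 (p(x, m) = -3 + ((x - x) + I*√6)² = -3 + (0 + I*√6)² = -3 + (I*√6)² = -3 - 6 = -9)
O*p(W, -5) = -4803*(-9) = 43227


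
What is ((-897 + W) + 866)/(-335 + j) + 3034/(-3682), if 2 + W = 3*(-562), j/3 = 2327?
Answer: -13246661/12235286 ≈ -1.0827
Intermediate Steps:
j = 6981 (j = 3*2327 = 6981)
W = -1688 (W = -2 + 3*(-562) = -2 - 1686 = -1688)
((-897 + W) + 866)/(-335 + j) + 3034/(-3682) = ((-897 - 1688) + 866)/(-335 + 6981) + 3034/(-3682) = (-2585 + 866)/6646 + 3034*(-1/3682) = -1719*1/6646 - 1517/1841 = -1719/6646 - 1517/1841 = -13246661/12235286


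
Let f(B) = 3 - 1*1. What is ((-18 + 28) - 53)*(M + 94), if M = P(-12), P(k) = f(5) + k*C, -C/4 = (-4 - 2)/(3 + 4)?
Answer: -16512/7 ≈ -2358.9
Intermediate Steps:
f(B) = 2 (f(B) = 3 - 1 = 2)
C = 24/7 (C = -4*(-4 - 2)/(3 + 4) = -(-24)/7 = -4*(-6/7) = 24/7 ≈ 3.4286)
P(k) = 2 + 24*k/7 (P(k) = 2 + k*(24/7) = 2 + 24*k/7)
M = -274/7 (M = 2 + (24/7)*(-12) = 2 - 288/7 = -274/7 ≈ -39.143)
((-18 + 28) - 53)*(M + 94) = ((-18 + 28) - 53)*(-274/7 + 94) = (10 - 53)*(384/7) = -43*384/7 = -16512/7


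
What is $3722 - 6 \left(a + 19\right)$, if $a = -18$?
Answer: $3716$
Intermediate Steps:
$3722 - 6 \left(a + 19\right) = 3722 - 6 \left(-18 + 19\right) = 3722 - 6 \cdot 1 = 3722 - 6 = 3716$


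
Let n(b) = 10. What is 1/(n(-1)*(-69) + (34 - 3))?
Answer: -1/659 ≈ -0.0015175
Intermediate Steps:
1/(n(-1)*(-69) + (34 - 3)) = 1/(10*(-69) + (34 - 3)) = 1/(-690 + 31) = 1/(-659) = -1/659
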